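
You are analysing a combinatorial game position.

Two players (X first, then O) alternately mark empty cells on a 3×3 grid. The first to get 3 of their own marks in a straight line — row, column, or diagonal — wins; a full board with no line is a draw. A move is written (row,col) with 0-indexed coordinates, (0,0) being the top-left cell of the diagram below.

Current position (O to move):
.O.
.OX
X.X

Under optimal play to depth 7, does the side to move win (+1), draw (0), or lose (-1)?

ply 1, O at .O./.OX/X.X | (0,0)=-1→OO./.OX/X.X; (0,2)=-1→.OO/.OX/X.X; (1,0)=-1→.O./OOX/X.X; (2,1)=+1→.O./.OX/XOX*
ply 2: .O./.OX/XOX is terminal -1 (X); from .O./.OX/X.X depth 7

value(.O./.OX/X.X, O) = +1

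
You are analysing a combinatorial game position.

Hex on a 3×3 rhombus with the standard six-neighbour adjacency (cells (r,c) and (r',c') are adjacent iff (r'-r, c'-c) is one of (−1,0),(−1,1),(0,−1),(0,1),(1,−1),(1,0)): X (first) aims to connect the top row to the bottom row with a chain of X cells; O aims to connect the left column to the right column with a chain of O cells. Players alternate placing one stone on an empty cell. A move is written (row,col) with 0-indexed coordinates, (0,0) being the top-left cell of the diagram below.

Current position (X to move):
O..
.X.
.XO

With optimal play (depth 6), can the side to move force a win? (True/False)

X winning at [O../.X./.XO]: True

ply 1, X at O../.X./.XO | (0,1)=+1→OX./.X./.XO*; (0,2)=+1→O.X/.X./.XO; (1,0)=+1→O../XX./.XO; (1,2)=+1→O../.XX/.XO; (2,0)=+1→O../.X./XXO
ply 2: OX./.X./.XO is terminal -1 (O); from O../.X./.XO depth 6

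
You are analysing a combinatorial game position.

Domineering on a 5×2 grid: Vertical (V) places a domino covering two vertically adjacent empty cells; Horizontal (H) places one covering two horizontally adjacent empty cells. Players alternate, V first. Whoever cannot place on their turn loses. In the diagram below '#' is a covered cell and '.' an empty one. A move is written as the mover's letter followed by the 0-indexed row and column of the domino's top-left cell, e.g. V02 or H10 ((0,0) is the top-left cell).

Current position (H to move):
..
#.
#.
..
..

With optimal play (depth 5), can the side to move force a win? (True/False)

H winning at [../#./#./../..]: True

[../#./#./../..] H move#1: H00:-1/##/#./#./../.., H30:+1/../#./#./##/..*, H40:+1/../#./#./../##
[../#./#./##/..] V move#2: V01:-1/.#/##/#./##/..*, V11:-1/../##/##/##/..
[.#/##/#./##/..] H move#3: H40:+1/.#/##/#./##/##*
[.#/##/#./##/##] end (terminal -1, V#4); searched ../#./#./../.. to 5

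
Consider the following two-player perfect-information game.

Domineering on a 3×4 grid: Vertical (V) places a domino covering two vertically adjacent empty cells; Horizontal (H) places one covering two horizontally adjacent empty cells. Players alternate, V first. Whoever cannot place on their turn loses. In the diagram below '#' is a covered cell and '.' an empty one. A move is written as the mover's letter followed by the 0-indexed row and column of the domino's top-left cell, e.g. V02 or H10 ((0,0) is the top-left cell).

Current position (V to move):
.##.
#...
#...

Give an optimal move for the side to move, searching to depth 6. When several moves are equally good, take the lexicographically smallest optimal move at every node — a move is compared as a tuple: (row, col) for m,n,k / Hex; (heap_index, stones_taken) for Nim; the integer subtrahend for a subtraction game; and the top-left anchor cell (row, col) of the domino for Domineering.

V's best at [.##./#.../#...]: V12

ply 1, V at .##./#.../#... | V03=-1→.###/#..#/#...; V11=-1→.##./##../##..; V12=+1→.##./#.#./#.#.*; V13=-1→.##./#..#/#..#
ply 2: .##./#.#./#.#. is terminal -1 (H); from .##./#.../#... depth 6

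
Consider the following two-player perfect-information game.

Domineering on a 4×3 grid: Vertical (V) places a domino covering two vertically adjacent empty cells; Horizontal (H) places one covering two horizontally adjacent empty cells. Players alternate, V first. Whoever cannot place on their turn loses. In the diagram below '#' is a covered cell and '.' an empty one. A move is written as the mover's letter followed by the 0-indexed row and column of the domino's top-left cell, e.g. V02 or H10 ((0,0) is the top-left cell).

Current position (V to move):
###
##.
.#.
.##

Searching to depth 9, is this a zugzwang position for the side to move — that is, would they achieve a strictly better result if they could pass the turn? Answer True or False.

zugzwang(###/##./.#./.##, V) = False

p1 V@[###/##./.#./.##]: V12[###/###/.##/.##]+1* V20[###/##./##./###]+1
p2 H@[###/###/.##/.##] terminal -1; root [###/##./.#./.##] d9
pass branch (H moves first from the same position):
  | p1 H@[###/##./.#./.##] terminal -1; root [###/##./.#./.##] d9
V moving scores +1; V passing scores +1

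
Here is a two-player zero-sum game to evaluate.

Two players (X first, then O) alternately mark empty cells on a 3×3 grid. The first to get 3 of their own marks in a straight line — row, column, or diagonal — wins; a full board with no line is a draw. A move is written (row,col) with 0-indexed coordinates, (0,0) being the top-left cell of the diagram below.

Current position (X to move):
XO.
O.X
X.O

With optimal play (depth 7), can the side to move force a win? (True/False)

ply 1, X at XO./O.X/X.O | (0,2)=+0→XOX/O.X/X.O*; (1,1)=+0→XO./OXX/X.O; (2,1)=+0→XO./O.X/XXO
ply 2, O at XOX/O.X/X.O | (1,1)=+0→XOX/OOX/X.O*; (2,1)=-1→XOX/O.X/XOO
ply 3, X at XOX/OOX/X.O | (2,1)=+0→XOX/OOX/XXO*
ply 4: XOX/OOX/XXO is terminal +0 (O); from XO./O.X/X.O depth 7

X winning at [XO./O.X/X.O]: False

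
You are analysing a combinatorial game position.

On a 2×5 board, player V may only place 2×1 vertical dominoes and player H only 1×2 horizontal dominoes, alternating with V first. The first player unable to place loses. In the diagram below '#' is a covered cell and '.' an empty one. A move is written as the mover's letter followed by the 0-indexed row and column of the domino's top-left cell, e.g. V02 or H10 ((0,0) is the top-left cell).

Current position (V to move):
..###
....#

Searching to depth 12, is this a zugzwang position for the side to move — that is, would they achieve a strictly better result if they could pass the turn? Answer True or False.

ply 1, V at ..###/....# | V00=-1→#.###/#...#; V01=+1→.####/.#..#*
ply 2, H at .####/.#..# | H12=-1→.####/.####*
ply 3, V at .####/.#### | V00=+1→#####/#####*
ply 4: #####/##### is terminal -1 (H); from ..###/....# depth 12
if V skipped the turn, H would face:
~ ply 1, H at ..###/....# | H00=+1→#####/....#*; H10=+1→..###/##..#; H11=-1→..###/.##.#; H12=-1→..###/..###
~ ply 2: #####/....# is terminal -1 (V); from ..###/....# depth 12
compare (V): move=+1 vs pass=-1

zugzwang(..###/....#, V) = False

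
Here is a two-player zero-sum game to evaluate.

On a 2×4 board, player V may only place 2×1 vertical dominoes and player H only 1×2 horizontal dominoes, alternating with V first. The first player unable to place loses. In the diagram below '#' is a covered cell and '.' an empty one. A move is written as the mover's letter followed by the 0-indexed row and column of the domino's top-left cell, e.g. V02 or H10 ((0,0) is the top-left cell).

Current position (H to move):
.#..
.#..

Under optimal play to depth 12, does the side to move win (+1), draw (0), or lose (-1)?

[.#../.#..] H move#1: H02:+1/.###/.#..*, H12:+1/.#../.###
[.###/.#..] V move#2: V00:-1/####/##..*
[####/##..] H move#3: H12:+1/####/####*
[####/####] end (terminal -1, V#4); searched .#../.#.. to 12

value(.#../.#.., H) = +1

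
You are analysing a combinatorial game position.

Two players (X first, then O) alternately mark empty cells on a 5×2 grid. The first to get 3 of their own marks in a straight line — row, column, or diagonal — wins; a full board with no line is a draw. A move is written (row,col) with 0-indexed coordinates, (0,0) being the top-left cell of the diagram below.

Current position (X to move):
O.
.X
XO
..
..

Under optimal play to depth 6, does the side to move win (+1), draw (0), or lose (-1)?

ply 1, X at O./.X/XO/../.. | (0,1)=+0→OX/.X/XO/../..; (1,0)=+0→O./XX/XO/../..; (3,0)=+1→O./.X/XO/X./..*; (3,1)=+0→O./.X/XO/.X/..; (4,0)=+0→O./.X/XO/../X.; (4,1)=+0→O./.X/XO/../.X
ply 2, O at O./.X/XO/X./.. | (0,1)=-1→OO/.X/XO/X./..*; (1,0)=-1→O./OX/XO/X./..; (3,1)=-1→O./.X/XO/XO/..; (4,0)=-1→O./.X/XO/X./O.; (4,1)=-1→O./.X/XO/X./.O
ply 3, X at OO/.X/XO/X./.. | (1,0)=+1→OO/XX/XO/X./..*; (3,1)=+1→OO/.X/XO/XX/..; (4,0)=+1→OO/.X/XO/X./X.; (4,1)=+1→OO/.X/XO/X./.X
ply 4: OO/XX/XO/X./.. is terminal -1 (O); from O./.X/XO/../.. depth 6

value(O./.X/XO/../.., X) = +1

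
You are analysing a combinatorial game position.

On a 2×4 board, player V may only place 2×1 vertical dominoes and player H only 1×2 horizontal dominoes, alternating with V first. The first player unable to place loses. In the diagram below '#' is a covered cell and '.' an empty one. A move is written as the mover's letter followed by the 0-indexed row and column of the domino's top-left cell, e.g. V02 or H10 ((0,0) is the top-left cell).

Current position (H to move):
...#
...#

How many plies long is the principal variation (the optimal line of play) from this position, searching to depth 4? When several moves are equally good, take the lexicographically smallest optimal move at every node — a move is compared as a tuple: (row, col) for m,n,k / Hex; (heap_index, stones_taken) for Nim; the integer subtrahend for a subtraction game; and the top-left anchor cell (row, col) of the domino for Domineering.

ply 1, H at ...#/...# | H00=+1→##.#/...#*; H01=+1→.###/...#; H10=+1→...#/##.#; H11=+1→...#/.###
ply 2, V at ##.#/...# | V02=-1→####/..##*
ply 3, H at ####/..## | H10=+1→####/####*
ply 4: ####/#### is terminal -1 (V); from ...#/...# depth 4

PV length from [...#/...#]: 3 plies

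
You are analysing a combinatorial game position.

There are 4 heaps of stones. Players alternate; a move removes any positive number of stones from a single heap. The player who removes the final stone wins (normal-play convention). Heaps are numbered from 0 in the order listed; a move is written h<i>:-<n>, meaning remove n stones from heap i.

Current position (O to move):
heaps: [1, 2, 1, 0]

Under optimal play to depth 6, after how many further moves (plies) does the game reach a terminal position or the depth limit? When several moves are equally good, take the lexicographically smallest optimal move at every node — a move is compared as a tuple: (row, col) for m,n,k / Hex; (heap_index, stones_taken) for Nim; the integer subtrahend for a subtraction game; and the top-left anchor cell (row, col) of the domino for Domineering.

ply 1, O at (1,2,1,0) | h0:-1=-1→(0,2,1,0); h1:-1=-1→(1,1,1,0); h1:-2=+1→(1,0,1,0)*; h2:-1=-1→(1,2,0,0)
ply 2, X at (1,0,1,0) | h0:-1=-1→(0,0,1,0)*; h2:-1=-1→(1,0,0,0)
ply 3, O at (0,0,1,0) | h2:-1=+1→(0,0,0,0)*
ply 4: (0,0,0,0) is terminal -1 (X); from (1,2,1,0) depth 6

PV length from [(1,2,1,0)]: 3 plies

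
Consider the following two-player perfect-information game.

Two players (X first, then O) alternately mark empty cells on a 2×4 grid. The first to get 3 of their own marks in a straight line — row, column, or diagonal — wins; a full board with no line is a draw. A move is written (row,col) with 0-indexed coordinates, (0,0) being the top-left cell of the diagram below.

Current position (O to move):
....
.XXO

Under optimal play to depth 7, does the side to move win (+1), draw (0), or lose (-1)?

value(..../.XXO, O) = 0

[..../.XXO] O move#1: (0,0):-1/O.../.XXO, (0,1):-1/.O../.XXO, (0,2):-1/..O./.XXO, (0,3):-1/...O/.XXO, (1,0):+0/..../OXXO*
[..../OXXO] X move#2: (0,0):+0/X.../OXXO*, (0,1):+0/.X../OXXO, (0,2):+0/..X./OXXO, (0,3):+0/...X/OXXO
[X.../OXXO] O move#3: (0,1):+0/XO../OXXO*, (0,2):+0/X.O./OXXO, (0,3):+0/X..O/OXXO
[XO../OXXO] X move#4: (0,2):+0/XOX./OXXO*, (0,3):+0/XO.X/OXXO
[XOX./OXXO] O move#5: (0,3):+0/XOXO/OXXO*
[XOXO/OXXO] end (terminal +0, X#6); searched ..../.XXO to 7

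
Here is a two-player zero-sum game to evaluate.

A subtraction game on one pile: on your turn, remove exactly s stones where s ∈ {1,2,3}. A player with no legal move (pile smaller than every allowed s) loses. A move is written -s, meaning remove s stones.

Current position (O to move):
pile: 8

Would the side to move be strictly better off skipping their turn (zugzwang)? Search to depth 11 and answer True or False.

zugzwang(8, O) = True

ply 1, O at 8 | -1=-1→7*; -2=-1→6; -3=-1→5
ply 2, X at 7 | -1=-1→6; -2=-1→5; -3=+1→4*
ply 3, O at 4 | -1=-1→3*; -2=-1→2; -3=-1→1
ply 4, X at 3 | -1=-1→2; -2=-1→1; -3=+1→0*
ply 5: 0 is terminal -1 (O); from 8 depth 11
suppose O passes — search the same position with X to move:
pass> ply 1, X at 8 | -1=-1→7*; -2=-1→6; -3=-1→5
pass> ply 2, O at 7 | -1=-1→6; -2=-1→5; -3=+1→4*
pass> ply 3, X at 4 | -1=-1→3*; -2=-1→2; -3=-1→1
pass> ply 4, O at 3 | -1=-1→2; -2=-1→1; -3=+1→0*
pass> ply 5: 0 is terminal -1 (X); from 8 depth 11
for O: play -1, pass +1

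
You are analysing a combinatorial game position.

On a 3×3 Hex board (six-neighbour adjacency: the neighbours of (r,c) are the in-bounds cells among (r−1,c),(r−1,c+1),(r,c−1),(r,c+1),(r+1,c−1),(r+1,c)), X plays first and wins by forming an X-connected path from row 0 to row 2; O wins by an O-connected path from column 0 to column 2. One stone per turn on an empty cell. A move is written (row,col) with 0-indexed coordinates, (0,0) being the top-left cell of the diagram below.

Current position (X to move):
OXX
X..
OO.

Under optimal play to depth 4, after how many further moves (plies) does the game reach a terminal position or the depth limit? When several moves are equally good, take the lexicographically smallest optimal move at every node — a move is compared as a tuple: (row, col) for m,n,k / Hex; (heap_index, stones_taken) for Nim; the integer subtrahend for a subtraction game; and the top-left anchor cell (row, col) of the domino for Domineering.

PV length from [OXX/X../OO.]: 2 plies

p1 X@[OXX/X../OO.]: (1,1)[OXX/XX./OO.]-1* (1,2)[OXX/X.X/OO.]-1 (2,2)[OXX/X../OOX]-1
p2 O@[OXX/XX./OO.]: (1,2)[OXX/XXO/OO.]+1* (2,2)[OXX/XX./OOO]+1
p3 X@[OXX/XXO/OO.] terminal -1; root [OXX/X../OO.] d4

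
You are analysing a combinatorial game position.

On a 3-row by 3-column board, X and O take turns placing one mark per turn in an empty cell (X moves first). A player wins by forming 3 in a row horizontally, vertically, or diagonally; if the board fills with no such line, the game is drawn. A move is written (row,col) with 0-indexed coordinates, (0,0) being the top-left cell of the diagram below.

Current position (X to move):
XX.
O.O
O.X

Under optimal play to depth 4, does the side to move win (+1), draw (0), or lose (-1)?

[XX./O.O/O.X] X move#1: (0,2):+1/XXX/O.O/O.X*, (1,1):+1/XX./OXO/O.X, (2,1):-1/XX./O.O/OXX
[XXX/O.O/O.X] end (terminal -1, O#2); searched XX./O.O/O.X to 4

value(XX./O.O/O.X, X) = +1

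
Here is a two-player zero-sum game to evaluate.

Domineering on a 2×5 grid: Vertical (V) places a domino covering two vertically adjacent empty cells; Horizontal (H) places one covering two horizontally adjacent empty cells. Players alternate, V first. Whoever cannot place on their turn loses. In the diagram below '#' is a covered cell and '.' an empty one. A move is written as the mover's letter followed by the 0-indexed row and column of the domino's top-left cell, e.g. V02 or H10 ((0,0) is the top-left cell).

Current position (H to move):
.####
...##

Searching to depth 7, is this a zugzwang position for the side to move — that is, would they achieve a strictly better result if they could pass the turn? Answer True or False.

ply 1, H at .####/...## | H10=+1→.####/##.##*; H11=-1→.####/.####
ply 2: .####/##.## is terminal -1 (V); from .####/...## depth 7
pass branch (V moves first from the same position):
  | ply 1, V at .####/...## | V00=-1→#####/#..##*
  | ply 2, H at #####/#..## | H11=+1→#####/#####*
  | ply 3: #####/##### is terminal -1 (V); from .####/...## depth 7
H moving scores +1; H passing scores +1

zugzwang(.####/...##, H) = False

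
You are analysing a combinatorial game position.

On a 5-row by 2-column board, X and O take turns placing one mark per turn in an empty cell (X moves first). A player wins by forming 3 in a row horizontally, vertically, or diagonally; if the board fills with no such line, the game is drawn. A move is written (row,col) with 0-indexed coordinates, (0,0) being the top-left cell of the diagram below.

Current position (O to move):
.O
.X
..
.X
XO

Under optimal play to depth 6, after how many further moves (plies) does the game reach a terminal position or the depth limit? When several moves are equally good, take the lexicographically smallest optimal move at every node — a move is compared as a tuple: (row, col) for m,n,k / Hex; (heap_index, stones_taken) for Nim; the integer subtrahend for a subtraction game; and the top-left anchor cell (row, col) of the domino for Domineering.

[.O/.X/../.X/XO] O move#1: (0,0):-1/OO/.X/../.X/XO, (1,0):-1/.O/OX/../.X/XO, (2,0):-1/.O/.X/O./.X/XO, (2,1):+0/.O/.X/.O/.X/XO*, (3,0):-1/.O/.X/../OX/XO
[.O/.X/.O/.X/XO] X move#2: (0,0):+0/XO/.X/.O/.X/XO*, (1,0):+0/.O/XX/.O/.X/XO, (2,0):+0/.O/.X/XO/.X/XO, (3,0):+0/.O/.X/.O/XX/XO
[XO/.X/.O/.X/XO] O move#3: (1,0):+0/XO/OX/.O/.X/XO*, (2,0):+0/XO/.X/OO/.X/XO, (3,0):+0/XO/.X/.O/OX/XO
[XO/OX/.O/.X/XO] X move#4: (2,0):+0/XO/OX/XO/.X/XO*, (3,0):+0/XO/OX/.O/XX/XO
[XO/OX/XO/.X/XO] O move#5: (3,0):+0/XO/OX/XO/OX/XO*
[XO/OX/XO/OX/XO] end (terminal +0, X#6); searched .O/.X/../.X/XO to 6

PV length from [.O/.X/../.X/XO]: 5 plies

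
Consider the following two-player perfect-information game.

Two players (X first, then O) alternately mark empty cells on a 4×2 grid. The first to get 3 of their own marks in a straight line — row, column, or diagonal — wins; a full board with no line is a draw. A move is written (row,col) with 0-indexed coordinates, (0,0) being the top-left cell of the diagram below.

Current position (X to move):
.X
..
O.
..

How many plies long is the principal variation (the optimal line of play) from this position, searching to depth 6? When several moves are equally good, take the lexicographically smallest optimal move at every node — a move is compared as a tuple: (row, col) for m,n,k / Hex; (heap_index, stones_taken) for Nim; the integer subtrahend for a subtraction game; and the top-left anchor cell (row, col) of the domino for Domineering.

PV length from [.X/../O./..]: 6 plies

ply 1, X at .X/../O./.. | (0,0)=+0→XX/../O./..*; (1,0)=+0→.X/X./O./..; (1,1)=+0→.X/.X/O./..; (2,1)=+0→.X/../OX/..; (3,0)=+0→.X/../O./X.; (3,1)=-1→.X/../O./.X
ply 2, O at XX/../O./.. | (1,0)=+0→XX/O./O./..*; (1,1)=+0→XX/.O/O./..; (2,1)=+0→XX/../OO/..; (3,0)=+0→XX/../O./O.; (3,1)=+0→XX/../O./.O
ply 3, X at XX/O./O./.. | (1,1)=-1→XX/OX/O./..; (2,1)=-1→XX/O./OX/..; (3,0)=+0→XX/O./O./X.*; (3,1)=-1→XX/O./O./.X
ply 4, O at XX/O./O./X. | (1,1)=+0→XX/OO/O./X.*; (2,1)=+0→XX/O./OO/X.; (3,1)=+0→XX/O./O./XO
ply 5, X at XX/OO/O./X. | (2,1)=+0→XX/OO/OX/X.*; (3,1)=+0→XX/OO/O./XX
ply 6, O at XX/OO/OX/X. | (3,1)=+0→XX/OO/OX/XO*
ply 7: XX/OO/OX/XO is terminal +0 (X); from .X/../O./.. depth 6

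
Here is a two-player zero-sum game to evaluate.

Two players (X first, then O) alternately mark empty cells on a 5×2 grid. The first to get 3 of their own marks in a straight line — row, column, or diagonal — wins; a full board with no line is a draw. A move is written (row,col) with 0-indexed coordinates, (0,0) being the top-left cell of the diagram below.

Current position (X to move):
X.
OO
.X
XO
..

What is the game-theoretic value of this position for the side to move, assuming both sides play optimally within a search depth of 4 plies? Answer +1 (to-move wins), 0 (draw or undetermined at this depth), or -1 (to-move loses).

value(X./OO/.X/XO/.., X) = 0

ply 1, X at X./OO/.X/XO/.. | (0,1)=+0→XX/OO/.X/XO/..*; (2,0)=+0→X./OO/XX/XO/..; (4,0)=+0→X./OO/.X/XO/X.; (4,1)=+0→X./OO/.X/XO/.X
ply 2, O at XX/OO/.X/XO/.. | (2,0)=+0→XX/OO/OX/XO/..*; (4,0)=+0→XX/OO/.X/XO/O.; (4,1)=+0→XX/OO/.X/XO/.O
ply 3, X at XX/OO/OX/XO/.. | (4,0)=+0→XX/OO/OX/XO/X.*; (4,1)=+0→XX/OO/OX/XO/.X
ply 4, O at XX/OO/OX/XO/X. | (4,1)=+0→XX/OO/OX/XO/XO*
ply 5: XX/OO/OX/XO/XO is terminal +0 (X); from X./OO/.X/XO/.. depth 4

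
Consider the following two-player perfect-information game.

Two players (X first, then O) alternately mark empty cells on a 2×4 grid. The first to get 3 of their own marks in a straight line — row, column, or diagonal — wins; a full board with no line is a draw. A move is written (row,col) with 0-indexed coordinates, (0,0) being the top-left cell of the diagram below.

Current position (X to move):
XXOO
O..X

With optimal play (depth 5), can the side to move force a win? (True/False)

X winning at [XXOO/O..X]: False

[XXOO/O..X] X move#1: (1,1):+0/XXOO/OX.X*, (1,2):+0/XXOO/O.XX
[XXOO/OX.X] O move#2: (1,2):+0/XXOO/OXOX*
[XXOO/OXOX] end (terminal +0, X#3); searched XXOO/O..X to 5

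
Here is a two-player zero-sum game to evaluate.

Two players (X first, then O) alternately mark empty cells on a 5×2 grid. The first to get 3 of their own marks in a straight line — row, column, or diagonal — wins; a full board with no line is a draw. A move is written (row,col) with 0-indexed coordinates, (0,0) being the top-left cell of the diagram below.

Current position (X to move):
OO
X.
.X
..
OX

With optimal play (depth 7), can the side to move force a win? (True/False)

X winning at [OO/X./.X/../OX]: True

ply 1, X at OO/X./.X/../OX | (1,1)=+0→OO/XX/.X/../OX; (2,0)=+1→OO/X./XX/../OX*; (3,0)=+1→OO/X./.X/X./OX; (3,1)=+1→OO/X./.X/.X/OX
ply 2, O at OO/X./XX/../OX | (1,1)=-1→OO/XO/XX/../OX*; (3,0)=-1→OO/X./XX/O./OX; (3,1)=-1→OO/X./XX/.O/OX
ply 3, X at OO/XO/XX/../OX | (3,0)=+1→OO/XO/XX/X./OX*; (3,1)=+1→OO/XO/XX/.X/OX
ply 4: OO/XO/XX/X./OX is terminal -1 (O); from OO/X./.X/../OX depth 7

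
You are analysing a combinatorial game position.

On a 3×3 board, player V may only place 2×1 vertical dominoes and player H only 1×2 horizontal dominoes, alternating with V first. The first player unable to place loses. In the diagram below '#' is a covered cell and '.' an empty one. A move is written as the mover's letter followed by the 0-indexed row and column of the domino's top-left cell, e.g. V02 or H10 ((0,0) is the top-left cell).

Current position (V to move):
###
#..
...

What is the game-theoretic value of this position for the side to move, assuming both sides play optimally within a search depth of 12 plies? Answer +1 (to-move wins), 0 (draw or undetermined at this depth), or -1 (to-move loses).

p1 V@[###/#../...]: V11[###/##./.#.]+1* V12[###/#.#/..#]-1
p2 H@[###/##./.#.] terminal -1; root [###/#../...] d12

value(###/#../..., V) = +1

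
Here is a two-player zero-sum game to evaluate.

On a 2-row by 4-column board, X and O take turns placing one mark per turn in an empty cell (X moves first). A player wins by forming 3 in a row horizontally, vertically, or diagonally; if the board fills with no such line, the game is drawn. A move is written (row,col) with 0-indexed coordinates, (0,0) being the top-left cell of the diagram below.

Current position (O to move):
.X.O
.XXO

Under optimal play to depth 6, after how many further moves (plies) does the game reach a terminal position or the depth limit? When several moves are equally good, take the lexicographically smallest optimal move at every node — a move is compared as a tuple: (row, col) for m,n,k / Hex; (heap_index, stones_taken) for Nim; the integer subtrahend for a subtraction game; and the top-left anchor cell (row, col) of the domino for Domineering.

p1 O@[.X.O/.XXO]: (0,0)[OX.O/.XXO]-1 (0,2)[.XOO/.XXO]-1 (1,0)[.X.O/OXXO]+0*
p2 X@[.X.O/OXXO]: (0,0)[XX.O/OXXO]+0* (0,2)[.XXO/OXXO]+0
p3 O@[XX.O/OXXO]: (0,2)[XXOO/OXXO]+0*
p4 X@[XXOO/OXXO] terminal +0; root [.X.O/.XXO] d6

PV length from [.X.O/.XXO]: 3 plies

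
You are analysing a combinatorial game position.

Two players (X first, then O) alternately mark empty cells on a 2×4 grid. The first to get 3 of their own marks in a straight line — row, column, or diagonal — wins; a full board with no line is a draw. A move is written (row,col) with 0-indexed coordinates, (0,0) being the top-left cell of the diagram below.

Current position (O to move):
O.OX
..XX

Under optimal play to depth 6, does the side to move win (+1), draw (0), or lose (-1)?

value(O.OX/..XX, O) = +1

p1 O@[O.OX/..XX]: (0,1)[OOOX/..XX]+1* (1,0)[O.OX/O.XX]-1 (1,1)[O.OX/.OXX]+0
p2 X@[OOOX/..XX] terminal -1; root [O.OX/..XX] d6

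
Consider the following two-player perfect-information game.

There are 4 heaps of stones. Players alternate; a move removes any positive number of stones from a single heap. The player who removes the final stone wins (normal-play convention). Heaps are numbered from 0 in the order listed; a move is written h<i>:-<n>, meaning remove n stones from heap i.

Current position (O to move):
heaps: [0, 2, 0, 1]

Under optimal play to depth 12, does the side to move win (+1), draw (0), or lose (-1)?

value((0,2,0,1), O) = +1

[(0,2,0,1)] O move#1: h1:-1:+1/(0,1,0,1)*, h1:-2:-1/(0,0,0,1), h3:-1:-1/(0,2,0,0)
[(0,1,0,1)] X move#2: h1:-1:-1/(0,0,0,1)*, h3:-1:-1/(0,1,0,0)
[(0,0,0,1)] O move#3: h3:-1:+1/(0,0,0,0)*
[(0,0,0,0)] end (terminal -1, X#4); searched (0,2,0,1) to 12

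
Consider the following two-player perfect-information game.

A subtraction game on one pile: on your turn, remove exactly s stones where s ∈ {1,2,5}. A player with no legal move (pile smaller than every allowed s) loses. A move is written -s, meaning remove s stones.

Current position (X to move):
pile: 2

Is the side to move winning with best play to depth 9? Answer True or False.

X winning at [2]: True

ply 1, X at 2 | -1=-1→1; -2=+1→0*
ply 2: 0 is terminal -1 (O); from 2 depth 9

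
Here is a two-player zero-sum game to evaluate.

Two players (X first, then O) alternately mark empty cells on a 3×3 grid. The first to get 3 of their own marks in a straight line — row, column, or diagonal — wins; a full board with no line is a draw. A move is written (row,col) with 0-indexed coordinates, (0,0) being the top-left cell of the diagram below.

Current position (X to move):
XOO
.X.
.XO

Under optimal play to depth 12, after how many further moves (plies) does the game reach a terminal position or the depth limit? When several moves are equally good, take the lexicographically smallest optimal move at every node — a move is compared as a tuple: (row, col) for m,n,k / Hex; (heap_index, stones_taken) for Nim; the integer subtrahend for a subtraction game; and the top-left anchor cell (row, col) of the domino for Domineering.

ply 1, X at XOO/.X./.XO | (1,0)=-1→XOO/XX./.XO; (1,2)=+0→XOO/.XX/.XO*; (2,0)=-1→XOO/.X./XXO
ply 2, O at XOO/.XX/.XO | (1,0)=+0→XOO/OXX/.XO*; (2,0)=-1→XOO/.XX/OXO
ply 3, X at XOO/OXX/.XO | (2,0)=+0→XOO/OXX/XXO*
ply 4: XOO/OXX/XXO is terminal +0 (O); from XOO/.X./.XO depth 12

PV length from [XOO/.X./.XO]: 3 plies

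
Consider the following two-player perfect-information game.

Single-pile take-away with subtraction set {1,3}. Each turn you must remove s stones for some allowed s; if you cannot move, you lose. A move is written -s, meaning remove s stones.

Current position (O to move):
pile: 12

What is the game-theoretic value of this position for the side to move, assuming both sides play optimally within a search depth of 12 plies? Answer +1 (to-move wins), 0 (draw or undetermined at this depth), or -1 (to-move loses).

ply 1, O at 12 | -1=-1→11*; -3=-1→9
ply 2, X at 11 | -1=+1→10*; -3=+1→8
ply 3, O at 10 | -1=-1→9*; -3=-1→7
ply 4, X at 9 | -1=+1→8*; -3=+1→6
ply 5, O at 8 | -1=-1→7*; -3=-1→5
ply 6, X at 7 | -1=+1→6*; -3=+1→4
ply 7, O at 6 | -1=-1→5*; -3=-1→3
ply 8, X at 5 | -1=+1→4*; -3=+1→2
ply 9, O at 4 | -1=-1→3*; -3=-1→1
ply 10, X at 3 | -1=+1→2*; -3=+1→0
ply 11, O at 2 | -1=-1→1*
ply 12, X at 1 | -1=+1→0*
ply 13: 0 is terminal -1 (O); from 12 depth 12

value(12, O) = -1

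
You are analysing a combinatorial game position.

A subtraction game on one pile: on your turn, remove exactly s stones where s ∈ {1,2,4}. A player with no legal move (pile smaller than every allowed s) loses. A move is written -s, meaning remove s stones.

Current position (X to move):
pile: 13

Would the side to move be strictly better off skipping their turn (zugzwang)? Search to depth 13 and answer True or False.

[13] X move#1: -1:+1/12*, -2:-1/11, -4:+1/9
[12] O move#2: -1:-1/11*, -2:-1/10, -4:-1/8
[11] X move#3: -1:-1/10, -2:+1/9*, -4:-1/7
[9] O move#4: -1:-1/8*, -2:-1/7, -4:-1/5
[8] X move#5: -1:-1/7, -2:+1/6*, -4:-1/4
[6] O move#6: -1:-1/5*, -2:-1/4, -4:-1/2
[5] X move#7: -1:-1/4, -2:+1/3*, -4:-1/1
[3] O move#8: -1:-1/2*, -2:-1/1
[2] X move#9: -1:-1/1, -2:+1/0*
[0] end (terminal -1, O#10); searched 13 to 13
suppose X passes — search the same position with O to move:
pass> [13] O move#1: -1:+1/12*, -2:-1/11, -4:+1/9
pass> [12] X move#2: -1:-1/11*, -2:-1/10, -4:-1/8
pass> [11] O move#3: -1:-1/10, -2:+1/9*, -4:-1/7
pass> [9] X move#4: -1:-1/8*, -2:-1/7, -4:-1/5
pass> [8] O move#5: -1:-1/7, -2:+1/6*, -4:-1/4
pass> [6] X move#6: -1:-1/5*, -2:-1/4, -4:-1/2
pass> [5] O move#7: -1:-1/4, -2:+1/3*, -4:-1/1
pass> [3] X move#8: -1:-1/2*, -2:-1/1
pass> [2] O move#9: -1:-1/1, -2:+1/0*
pass> [0] end (terminal -1, X#10); searched 13 to 13
for X: play +1, pass -1

zugzwang(13, X) = False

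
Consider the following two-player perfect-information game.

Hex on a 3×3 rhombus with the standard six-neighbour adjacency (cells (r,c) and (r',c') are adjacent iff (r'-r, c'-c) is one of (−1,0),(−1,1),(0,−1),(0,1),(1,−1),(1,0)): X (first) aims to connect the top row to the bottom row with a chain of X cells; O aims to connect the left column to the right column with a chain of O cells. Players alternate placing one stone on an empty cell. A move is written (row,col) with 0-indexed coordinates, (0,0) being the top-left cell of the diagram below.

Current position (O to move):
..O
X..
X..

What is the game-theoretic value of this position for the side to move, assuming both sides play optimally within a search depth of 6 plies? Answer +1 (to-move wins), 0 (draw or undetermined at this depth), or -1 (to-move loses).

value(..O/X../X.., O) = -1

p1 O@[..O/X../X..]: (0,0)[O.O/X../X..]-1* (0,1)[.OO/X../X..]-1 (1,1)[..O/XO./X..]-1 (1,2)[..O/X.O/X..]-1 (2,1)[..O/X../XO.]-1 (2,2)[..O/X../X.O]-1
p2 X@[O.O/X../X..]: (0,1)[OXO/X../X..]+1* (1,1)[O.O/XX./X..]-1 (1,2)[O.O/X.X/X..]-1 (2,1)[O.O/X../XX.]-1 (2,2)[O.O/X../X.X]-1
p3 O@[OXO/X../X..] terminal -1; root [..O/X../X..] d6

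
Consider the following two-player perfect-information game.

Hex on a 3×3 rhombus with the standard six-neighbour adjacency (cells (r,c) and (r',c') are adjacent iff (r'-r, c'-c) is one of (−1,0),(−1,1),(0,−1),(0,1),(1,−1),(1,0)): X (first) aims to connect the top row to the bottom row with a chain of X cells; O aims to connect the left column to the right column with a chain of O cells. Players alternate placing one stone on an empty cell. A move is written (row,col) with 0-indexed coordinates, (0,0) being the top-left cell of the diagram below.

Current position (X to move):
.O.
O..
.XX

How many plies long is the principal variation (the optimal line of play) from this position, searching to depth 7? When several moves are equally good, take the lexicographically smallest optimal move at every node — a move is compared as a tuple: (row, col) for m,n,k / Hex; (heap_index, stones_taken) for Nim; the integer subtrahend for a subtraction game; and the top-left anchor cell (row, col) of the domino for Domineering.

ply 1, X at .O./O../.XX | (0,0)=-1→XO./O../.XX; (0,2)=+1→.OX/O../.XX*; (1,1)=-1→.O./OX./.XX; (1,2)=-1→.O./O.X/.XX; (2,0)=-1→.O./O../XXX
ply 2, O at .OX/O../.XX | (0,0)=-1→OOX/O../.XX*; (1,1)=-1→.OX/OO./.XX; (1,2)=-1→.OX/O.O/.XX; (2,0)=-1→.OX/O../OXX
ply 3, X at OOX/O../.XX | (1,1)=+1→OOX/OX./.XX*; (1,2)=+1→OOX/O.X/.XX; (2,0)=+1→OOX/O../XXX
ply 4: OOX/OX./.XX is terminal -1 (O); from .O./O../.XX depth 7

PV length from [.O./O../.XX]: 3 plies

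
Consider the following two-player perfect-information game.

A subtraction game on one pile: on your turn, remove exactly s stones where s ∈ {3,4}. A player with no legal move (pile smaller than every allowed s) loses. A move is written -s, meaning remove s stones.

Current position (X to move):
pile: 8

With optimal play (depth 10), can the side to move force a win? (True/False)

ply 1, X at 8 | -3=-1→5*; -4=-1→4
ply 2, O at 5 | -3=+1→2*; -4=+1→1
ply 3: 2 is terminal -1 (X); from 8 depth 10

X winning at [8]: False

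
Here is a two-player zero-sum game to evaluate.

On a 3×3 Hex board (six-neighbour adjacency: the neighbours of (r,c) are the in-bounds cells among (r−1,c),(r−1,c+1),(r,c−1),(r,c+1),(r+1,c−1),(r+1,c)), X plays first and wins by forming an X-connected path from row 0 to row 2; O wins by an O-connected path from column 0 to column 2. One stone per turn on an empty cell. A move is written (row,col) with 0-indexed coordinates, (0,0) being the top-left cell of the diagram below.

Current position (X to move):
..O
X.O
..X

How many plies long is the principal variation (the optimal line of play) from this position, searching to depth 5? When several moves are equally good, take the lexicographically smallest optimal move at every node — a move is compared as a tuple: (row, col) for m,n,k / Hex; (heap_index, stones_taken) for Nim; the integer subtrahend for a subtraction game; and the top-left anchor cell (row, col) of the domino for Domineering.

[..O/X.O/..X] X move#1: (0,0):-1/X.O/X.O/..X, (0,1):-1/.XO/X.O/..X, (1,1):+1/..O/XXO/..X*, (2,0):+1/..O/X.O/X.X, (2,1):+1/..O/X.O/.XX
[..O/XXO/..X] O move#2: (0,0):-1/O.O/XXO/..X*, (0,1):-1/.OO/XXO/..X, (2,0):-1/..O/XXO/O.X, (2,1):-1/..O/XXO/.OX
[O.O/XXO/..X] X move#3: (0,1):+1/OXO/XXO/..X*, (2,0):-1/O.O/XXO/X.X, (2,1):-1/O.O/XXO/.XX
[OXO/XXO/..X] O move#4: (2,0):-1/OXO/XXO/O.X*, (2,1):-1/OXO/XXO/.OX
[OXO/XXO/O.X] X move#5: (2,1):+1/OXO/XXO/OXX*
[OXO/XXO/OXX] end (terminal -1, O#6); searched ..O/X.O/..X to 5

PV length from [..O/X.O/..X]: 5 plies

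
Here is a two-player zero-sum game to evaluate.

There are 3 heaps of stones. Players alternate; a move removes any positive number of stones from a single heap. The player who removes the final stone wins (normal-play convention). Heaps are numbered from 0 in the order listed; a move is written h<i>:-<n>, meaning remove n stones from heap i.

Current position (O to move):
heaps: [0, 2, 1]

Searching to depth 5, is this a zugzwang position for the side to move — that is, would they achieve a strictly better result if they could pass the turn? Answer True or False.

zugzwang((0,2,1), O) = False

p1 O@[(0,2,1)]: h1:-1[(0,1,1)]+1* h1:-2[(0,0,1)]-1 h2:-1[(0,2,0)]-1
p2 X@[(0,1,1)]: h1:-1[(0,0,1)]-1* h2:-1[(0,1,0)]-1
p3 O@[(0,0,1)]: h2:-1[(0,0,0)]+1*
p4 X@[(0,0,0)] terminal -1; root [(0,2,1)] d5
if O skipped the turn, X would face:
~ p1 X@[(0,2,1)]: h1:-1[(0,1,1)]+1* h1:-2[(0,0,1)]-1 h2:-1[(0,2,0)]-1
~ p2 O@[(0,1,1)]: h1:-1[(0,0,1)]-1* h2:-1[(0,1,0)]-1
~ p3 X@[(0,0,1)]: h2:-1[(0,0,0)]+1*
~ p4 O@[(0,0,0)] terminal -1; root [(0,2,1)] d5
compare (O): move=+1 vs pass=-1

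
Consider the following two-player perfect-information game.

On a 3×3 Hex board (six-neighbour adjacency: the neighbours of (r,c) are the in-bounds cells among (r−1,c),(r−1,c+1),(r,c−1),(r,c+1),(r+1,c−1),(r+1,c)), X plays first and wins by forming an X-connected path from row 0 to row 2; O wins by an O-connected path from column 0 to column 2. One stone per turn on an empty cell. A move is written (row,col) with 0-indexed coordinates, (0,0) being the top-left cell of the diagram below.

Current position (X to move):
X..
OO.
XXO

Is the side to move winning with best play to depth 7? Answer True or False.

[X../OO./XXO] X move#1: (0,1):-1/XX./OO./XXO*, (0,2):-1/X.X/OO./XXO, (1,2):-1/X../OOX/XXO
[XX./OO./XXO] O move#2: (0,2):+1/XXO/OO./XXO*, (1,2):+1/XX./OOO/XXO
[XXO/OO./XXO] end (terminal -1, X#3); searched X../OO./XXO to 7

X winning at [X../OO./XXO]: False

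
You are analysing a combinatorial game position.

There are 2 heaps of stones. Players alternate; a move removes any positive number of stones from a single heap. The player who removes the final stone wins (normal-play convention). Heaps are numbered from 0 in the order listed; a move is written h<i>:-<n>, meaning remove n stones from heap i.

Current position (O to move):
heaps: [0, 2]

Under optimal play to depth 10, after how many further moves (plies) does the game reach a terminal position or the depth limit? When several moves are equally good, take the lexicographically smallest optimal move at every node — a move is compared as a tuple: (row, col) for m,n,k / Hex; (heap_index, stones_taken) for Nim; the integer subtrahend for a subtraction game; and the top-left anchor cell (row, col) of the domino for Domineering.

PV length from [(0,2)]: 1 ply

[(0,2)] O move#1: h1:-1:-1/(0,1), h1:-2:+1/(0,0)*
[(0,0)] end (terminal -1, X#2); searched (0,2) to 10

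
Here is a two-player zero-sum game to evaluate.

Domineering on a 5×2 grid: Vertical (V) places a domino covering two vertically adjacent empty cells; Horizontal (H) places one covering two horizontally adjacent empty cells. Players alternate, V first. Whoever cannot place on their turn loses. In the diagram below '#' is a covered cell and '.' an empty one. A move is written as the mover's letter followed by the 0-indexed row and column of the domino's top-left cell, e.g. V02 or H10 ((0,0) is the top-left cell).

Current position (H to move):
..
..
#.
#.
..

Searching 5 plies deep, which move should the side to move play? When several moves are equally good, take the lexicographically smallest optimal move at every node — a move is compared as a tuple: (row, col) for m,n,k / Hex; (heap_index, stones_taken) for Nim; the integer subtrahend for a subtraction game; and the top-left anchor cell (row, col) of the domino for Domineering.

H's best at [../../#./#./..]: H00

p1 H@[../../#./#./..]: H00[##/../#./#./..]+1* H10[../##/#./#./..]+1 H40[../../#./#./##]-1
p2 V@[##/../#./#./..]: V11[##/.#/##/#./..]-1* V21[##/../##/##/..]-1 V31[##/../#./##/.#]-1
p3 H@[##/.#/##/#./..]: H40[##/.#/##/#./##]+1*
p4 V@[##/.#/##/#./##] terminal -1; root [../../#./#./..] d5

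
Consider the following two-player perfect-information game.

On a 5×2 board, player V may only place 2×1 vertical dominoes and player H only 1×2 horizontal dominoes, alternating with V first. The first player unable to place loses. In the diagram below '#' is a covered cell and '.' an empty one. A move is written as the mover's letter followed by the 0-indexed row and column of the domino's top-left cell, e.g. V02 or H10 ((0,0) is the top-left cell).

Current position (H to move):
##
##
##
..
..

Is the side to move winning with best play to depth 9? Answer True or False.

[##/##/##/../..] H move#1: H30:+1/##/##/##/##/..*, H40:+1/##/##/##/../##
[##/##/##/##/..] end (terminal -1, V#2); searched ##/##/##/../.. to 9

H winning at [##/##/##/../..]: True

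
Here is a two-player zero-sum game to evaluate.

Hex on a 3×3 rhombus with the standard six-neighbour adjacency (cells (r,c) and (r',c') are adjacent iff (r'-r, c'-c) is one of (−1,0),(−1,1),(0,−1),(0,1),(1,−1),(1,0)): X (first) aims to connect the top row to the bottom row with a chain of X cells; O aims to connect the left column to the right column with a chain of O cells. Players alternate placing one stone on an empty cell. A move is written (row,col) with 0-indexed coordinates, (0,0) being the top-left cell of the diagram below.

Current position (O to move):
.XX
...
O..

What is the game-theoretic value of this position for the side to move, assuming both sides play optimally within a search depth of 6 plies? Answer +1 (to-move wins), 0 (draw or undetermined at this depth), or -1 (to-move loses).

value(.XX/.../O.., O) = +1

ply 1, O at .XX/.../O.. | (0,0)=-1→OXX/.../O..; (1,0)=-1→.XX/O../O..; (1,1)=-1→.XX/.O./O..; (1,2)=+1→.XX/..O/O..*; (2,1)=+1→.XX/.../OO.; (2,2)=-1→.XX/.../O.O
ply 2, X at .XX/..O/O.. | (0,0)=-1→XXX/..O/O..*; (1,0)=-1→.XX/X.O/O..; (1,1)=-1→.XX/.XO/O..; (2,1)=-1→.XX/..O/OX.; (2,2)=-1→.XX/..O/O.X
ply 3, O at XXX/..O/O.. | (1,0)=+1→XXX/O.O/O..*; (1,1)=+1→XXX/.OO/O..; (2,1)=+1→XXX/..O/OO.; (2,2)=+1→XXX/..O/O.O
ply 4, X at XXX/O.O/O.. | (1,1)=-1→XXX/OXO/O..*; (2,1)=-1→XXX/O.O/OX.; (2,2)=-1→XXX/O.O/O.X
ply 5, O at XXX/OXO/O.. | (2,1)=+1→XXX/OXO/OO.*; (2,2)=-1→XXX/OXO/O.O
ply 6: XXX/OXO/OO. is terminal -1 (X); from .XX/.../O.. depth 6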